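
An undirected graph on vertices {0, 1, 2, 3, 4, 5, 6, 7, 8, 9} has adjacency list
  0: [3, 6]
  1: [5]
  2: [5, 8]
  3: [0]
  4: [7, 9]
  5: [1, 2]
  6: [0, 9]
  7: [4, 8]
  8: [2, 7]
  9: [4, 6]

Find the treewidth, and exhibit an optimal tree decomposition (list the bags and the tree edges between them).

Every bag has size at most 2, so the width is 2 − 1 = 1 and tw(G) ≤ 1. Any graph with an edge has treewidth ≥ 1, and G has the edge 3–0. Combining the bounds, tw(G) = 1.

Treewidth 1.
One optimal decomposition is:
Bags: B1 = {0, 3}  B2 = {0, 6}  B3 = {6, 9}  B4 = {4, 9}  B5 = {4, 7}  B6 = {7, 8}  B7 = {2, 8}  B8 = {2, 5}  B9 = {1, 5}
Tree: B1–B2, B2–B3, B3–B4, B4–B5, B5–B6, B6–B7, B7–B8, B8–B9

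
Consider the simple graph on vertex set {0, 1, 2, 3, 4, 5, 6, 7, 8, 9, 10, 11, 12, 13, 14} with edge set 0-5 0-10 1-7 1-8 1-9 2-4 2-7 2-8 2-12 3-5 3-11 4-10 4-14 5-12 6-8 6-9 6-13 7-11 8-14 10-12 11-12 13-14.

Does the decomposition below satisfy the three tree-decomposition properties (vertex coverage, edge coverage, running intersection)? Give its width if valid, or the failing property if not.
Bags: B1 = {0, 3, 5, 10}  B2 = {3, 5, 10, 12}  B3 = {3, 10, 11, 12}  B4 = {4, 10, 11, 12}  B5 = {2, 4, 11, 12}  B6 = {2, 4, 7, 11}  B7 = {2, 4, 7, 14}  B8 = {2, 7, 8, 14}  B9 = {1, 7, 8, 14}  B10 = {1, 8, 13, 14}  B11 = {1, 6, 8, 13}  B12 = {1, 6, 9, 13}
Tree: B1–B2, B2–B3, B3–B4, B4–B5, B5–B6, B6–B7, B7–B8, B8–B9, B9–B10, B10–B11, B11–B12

Yes; width 3.

Vertex coverage: the bags together contain {0, 1, 2, 3, 4, 5, 6, 7, 8, 9, 10, 11, 12, 13, 14}, the full vertex set. Edge coverage: each edge of G has both endpoints in at least one bag. Running intersection: for every vertex, the bags containing it form a connected subtree. All three properties hold, so this is a valid tree decomposition of width max|bag| − 1 = 3, and hence tw(G) ≤ 3.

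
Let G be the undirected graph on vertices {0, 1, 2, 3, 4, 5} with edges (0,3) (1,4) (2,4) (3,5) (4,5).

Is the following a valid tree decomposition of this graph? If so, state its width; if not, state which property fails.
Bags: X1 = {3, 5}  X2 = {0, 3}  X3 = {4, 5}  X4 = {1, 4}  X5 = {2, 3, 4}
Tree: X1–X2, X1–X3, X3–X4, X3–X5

A tree decomposition must satisfy three properties: every vertex lies in some bag; for every edge, both endpoints lie together in some bag; and for every vertex, the bags containing it form a connected subtree. Here bags containing vertex 3 are not connected in the tree, so the decomposition is invalid.

No — bags containing vertex 3 are not connected in the tree.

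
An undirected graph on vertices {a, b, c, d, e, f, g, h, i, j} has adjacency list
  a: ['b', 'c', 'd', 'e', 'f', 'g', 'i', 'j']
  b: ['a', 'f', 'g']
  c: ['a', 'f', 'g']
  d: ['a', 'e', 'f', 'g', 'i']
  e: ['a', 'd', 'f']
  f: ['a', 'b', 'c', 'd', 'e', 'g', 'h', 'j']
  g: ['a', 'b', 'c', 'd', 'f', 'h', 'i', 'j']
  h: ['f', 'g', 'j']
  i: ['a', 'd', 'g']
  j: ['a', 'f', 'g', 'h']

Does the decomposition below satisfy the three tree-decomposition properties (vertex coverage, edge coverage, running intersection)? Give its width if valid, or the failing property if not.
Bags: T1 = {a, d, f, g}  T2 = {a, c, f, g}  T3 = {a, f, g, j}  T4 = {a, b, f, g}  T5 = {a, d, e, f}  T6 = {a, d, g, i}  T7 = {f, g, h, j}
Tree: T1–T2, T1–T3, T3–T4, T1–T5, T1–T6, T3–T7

Checking the three conditions: (i) the bags cover all of {a, b, c, d, e, f, g, h, i, j}; (ii) for each edge, some bag contains both endpoints; (iii) the bags containing any fixed vertex form a subtree. All hold, so the decomposition is valid with width 4 − 1 = 3.

Yes; width 3.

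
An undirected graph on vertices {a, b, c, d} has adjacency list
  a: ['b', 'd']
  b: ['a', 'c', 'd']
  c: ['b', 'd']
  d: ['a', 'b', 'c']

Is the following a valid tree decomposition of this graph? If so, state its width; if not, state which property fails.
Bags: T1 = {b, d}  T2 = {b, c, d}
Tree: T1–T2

A tree decomposition must satisfy three properties: every vertex lies in some bag; for every edge, both endpoints lie together in some bag; and for every vertex, the bags containing it form a connected subtree. Here vertex a appears in no bag, so the decomposition is invalid.

No — vertex a appears in no bag.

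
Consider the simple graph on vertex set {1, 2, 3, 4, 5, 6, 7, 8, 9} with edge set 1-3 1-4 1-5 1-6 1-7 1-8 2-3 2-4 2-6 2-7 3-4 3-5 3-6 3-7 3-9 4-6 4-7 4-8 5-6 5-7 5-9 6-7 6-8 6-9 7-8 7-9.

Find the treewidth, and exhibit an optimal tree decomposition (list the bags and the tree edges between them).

Treewidth 4.
One optimal decomposition is:
Bags: B1 = {1, 3, 4, 6, 7}  B2 = {1, 3, 5, 6, 7}  B3 = {3, 5, 6, 7, 9}  B4 = {2, 3, 4, 6, 7}  B5 = {1, 4, 6, 7, 8}
Tree: B1–B2, B2–B3, B1–B4, B1–B5

Every bag has size at most 5, so the width is 5 − 1 = 4 and tw(G) ≤ 4. Conversely, {1, 4, 6, 7, 8} is a clique of size 5, and the vertices of any clique must share a bag in every tree decomposition; so some bag has ≥ 5 vertices and tw(G) ≥ 4. Therefore the treewidth is 4.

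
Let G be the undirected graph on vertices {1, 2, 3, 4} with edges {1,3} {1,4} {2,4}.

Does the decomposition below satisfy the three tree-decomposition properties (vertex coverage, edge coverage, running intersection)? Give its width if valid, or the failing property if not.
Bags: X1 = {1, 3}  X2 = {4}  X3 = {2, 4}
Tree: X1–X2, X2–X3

A tree decomposition must satisfy three properties: every vertex lies in some bag; for every edge, both endpoints lie together in some bag; and for every vertex, the bags containing it form a connected subtree. Here edge (1,4) lies in no bag, so the decomposition is invalid.

No — edge (1,4) lies in no bag.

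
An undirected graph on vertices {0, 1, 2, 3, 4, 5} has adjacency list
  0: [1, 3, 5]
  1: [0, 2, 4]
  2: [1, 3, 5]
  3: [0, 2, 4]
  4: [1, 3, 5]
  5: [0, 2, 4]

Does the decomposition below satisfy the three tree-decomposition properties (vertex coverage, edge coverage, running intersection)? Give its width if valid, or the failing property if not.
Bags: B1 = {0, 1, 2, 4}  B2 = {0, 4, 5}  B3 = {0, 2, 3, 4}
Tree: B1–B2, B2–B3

A tree decomposition must satisfy three properties: every vertex lies in some bag; for every edge, both endpoints lie together in some bag; and for every vertex, the bags containing it form a connected subtree. Here edge (2,5) lies in no bag, so the decomposition is invalid.

No — edge (2,5) lies in no bag.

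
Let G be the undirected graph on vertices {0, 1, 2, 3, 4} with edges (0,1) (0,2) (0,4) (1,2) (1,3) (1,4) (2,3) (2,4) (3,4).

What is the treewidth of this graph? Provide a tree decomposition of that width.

Treewidth 3.
Bags: B1 = {1, 2, 3, 4}  B2 = {0, 1, 2, 4}
Tree: B1–B2

The largest bag has 4 vertices, giving width 3; this decomposition certifies tw(G) ≤ 3. For the lower bound, the 4 vertices {0, 1, 2, 4} are pairwise adjacent, and any tree decomposition puts a clique entirely inside one bag — forcing width ≥ 3. The upper and lower bounds meet at 3, so that is the treewidth.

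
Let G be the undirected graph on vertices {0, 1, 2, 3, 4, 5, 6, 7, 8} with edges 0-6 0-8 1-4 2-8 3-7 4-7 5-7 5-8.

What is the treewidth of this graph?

A width-1 tree decomposition is:
Bags: B1 = {5, 7}  B2 = {5, 8}  B3 = {0, 8}  B4 = {4, 7}  B5 = {2, 8}  B6 = {3, 7}  B7 = {0, 6}  B8 = {1, 4}
Tree: B1–B2, B2–B3, B1–B4, B3–B5, B1–B6, B3–B7, B4–B8
Every bag has size at most 2, so the width is 2 − 1 = 1 and tw(G) ≤ 1. Any graph with an edge has treewidth ≥ 1, and G has the edge 7–5. Hence tw(G) = 1 exactly.

1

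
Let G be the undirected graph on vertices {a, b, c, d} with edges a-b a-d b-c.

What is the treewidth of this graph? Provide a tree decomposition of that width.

The largest bag has 2 vertices, giving width 1; this decomposition certifies tw(G) ≤ 1. Since G has at least one edge (e.g. d–a), it is not an edgeless graph, so tw(G) ≥ 1. The upper and lower bounds meet at 1, so that is the treewidth.

Treewidth 1.
One such decomposition:
Bags: B1 = {a, d}  B2 = {a, b}  B3 = {b, c}
Tree: B1–B2, B2–B3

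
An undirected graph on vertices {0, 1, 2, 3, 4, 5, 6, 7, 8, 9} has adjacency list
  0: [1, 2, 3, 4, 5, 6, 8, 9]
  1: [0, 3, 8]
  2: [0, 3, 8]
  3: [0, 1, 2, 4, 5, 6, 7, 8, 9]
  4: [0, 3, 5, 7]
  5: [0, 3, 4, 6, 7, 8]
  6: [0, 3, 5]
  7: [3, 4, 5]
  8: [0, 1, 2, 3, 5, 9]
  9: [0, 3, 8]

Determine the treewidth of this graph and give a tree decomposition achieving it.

Every bag has size at most 4, so the width is 4 − 1 = 3 and tw(G) ≤ 3. On the other hand G contains the 4-clique {0, 1, 3, 8}. A clique must lie in a single bag of any decomposition, so no decomposition can have width below 3. The upper and lower bounds meet at 3, so that is the treewidth.

Treewidth 3.
One such decomposition:
Bags: B1 = {0, 3, 5, 8}  B2 = {0, 3, 4, 5}  B3 = {0, 2, 3, 8}  B4 = {3, 4, 5, 7}  B5 = {0, 3, 5, 6}  B6 = {0, 1, 3, 8}  B7 = {0, 3, 8, 9}
Tree: B1–B2, B1–B3, B2–B4, B2–B5, B1–B6, B1–B7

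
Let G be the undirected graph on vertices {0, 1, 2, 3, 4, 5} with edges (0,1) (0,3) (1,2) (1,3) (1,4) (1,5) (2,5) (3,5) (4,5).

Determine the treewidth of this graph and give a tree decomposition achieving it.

Treewidth 2.
One optimal decomposition is:
Bags: B1 = {1, 4, 5}  B2 = {1, 3, 5}  B3 = {1, 2, 5}  B4 = {0, 1, 3}
Tree: B1–B2, B1–B3, B2–B4

Every bag has size at most 3, so the width is 3 − 1 = 2 and tw(G) ≤ 2. For the lower bound, the 3 vertices {0, 1, 3} are pairwise adjacent, and any tree decomposition puts a clique entirely inside one bag — forcing width ≥ 2. Therefore the treewidth is 2.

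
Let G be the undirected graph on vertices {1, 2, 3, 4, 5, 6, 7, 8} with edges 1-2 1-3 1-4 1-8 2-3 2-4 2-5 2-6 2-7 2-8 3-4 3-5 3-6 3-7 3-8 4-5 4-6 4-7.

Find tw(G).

A width-3 tree decomposition is:
Bags: B1 = {2, 3, 4, 5}  B2 = {2, 3, 4, 7}  B3 = {1, 2, 3, 4}  B4 = {1, 2, 3, 8}  B5 = {2, 3, 4, 6}
Tree: B1–B2, B2–B3, B3–B4, B3–B5
Every bag has size at most 4, so the width is 4 − 1 = 3 and tw(G) ≤ 3. On the other hand G contains the 4-clique {1, 2, 3, 8}. A clique must lie in a single bag of any decomposition, so no decomposition can have width below 3. The upper and lower bounds meet at 3, so that is the treewidth.

3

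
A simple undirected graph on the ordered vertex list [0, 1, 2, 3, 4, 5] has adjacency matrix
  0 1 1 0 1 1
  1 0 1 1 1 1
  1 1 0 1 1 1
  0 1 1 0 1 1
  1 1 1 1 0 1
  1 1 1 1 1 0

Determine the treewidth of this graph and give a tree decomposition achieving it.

Treewidth 4.
Bags: B1 = {1, 2, 3, 4, 5}  B2 = {0, 1, 2, 4, 5}
Tree: B1–B2

Every bag has size at most 5, so the width is 5 − 1 = 4 and tw(G) ≤ 4. For the lower bound, the 5 vertices {0, 1, 2, 4, 5} are pairwise adjacent, and any tree decomposition puts a clique entirely inside one bag — forcing width ≥ 4. Hence tw(G) = 4 exactly.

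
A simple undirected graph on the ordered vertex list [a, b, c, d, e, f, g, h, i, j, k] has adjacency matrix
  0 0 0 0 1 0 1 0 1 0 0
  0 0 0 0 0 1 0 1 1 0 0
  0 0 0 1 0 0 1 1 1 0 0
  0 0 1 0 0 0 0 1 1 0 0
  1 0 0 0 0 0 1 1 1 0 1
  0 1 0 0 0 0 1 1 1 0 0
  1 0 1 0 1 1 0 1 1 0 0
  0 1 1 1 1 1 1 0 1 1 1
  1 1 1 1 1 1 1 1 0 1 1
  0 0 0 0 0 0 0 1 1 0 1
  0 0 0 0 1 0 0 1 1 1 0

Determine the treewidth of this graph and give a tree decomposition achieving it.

Treewidth 3.
Bags: B1 = {f, g, h, i}  B2 = {e, g, h, i}  B3 = {b, f, h, i}  B4 = {c, g, h, i}  B5 = {c, d, h, i}  B6 = {e, h, i, k}  B7 = {a, e, g, i}  B8 = {h, i, j, k}
Tree: B1–B2, B1–B3, B2–B4, B4–B5, B2–B6, B2–B7, B6–B8

Each bag holds 4 vertices, so the decomposition has width 3, which upper-bounds the treewidth. Conversely, {c, d, h, i} is a clique of size 4, and the vertices of any clique must share a bag in every tree decomposition; so some bag has ≥ 4 vertices and tw(G) ≥ 3. Hence tw(G) = 3 exactly.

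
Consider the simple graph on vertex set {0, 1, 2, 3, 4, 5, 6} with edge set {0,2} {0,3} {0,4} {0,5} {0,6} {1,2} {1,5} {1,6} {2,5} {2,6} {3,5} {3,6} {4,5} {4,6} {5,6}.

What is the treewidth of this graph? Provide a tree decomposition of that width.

The largest bag has 4 vertices, giving width 3; this decomposition certifies tw(G) ≤ 3. On the other hand G contains the 4-clique {0, 2, 5, 6}. A clique must lie in a single bag of any decomposition, so no decomposition can have width below 3. Combining the bounds, tw(G) = 3.

Treewidth 3.
One such decomposition:
Bags: B1 = {0, 2, 5, 6}  B2 = {0, 3, 5, 6}  B3 = {0, 4, 5, 6}  B4 = {1, 2, 5, 6}
Tree: B1–B2, B1–B3, B1–B4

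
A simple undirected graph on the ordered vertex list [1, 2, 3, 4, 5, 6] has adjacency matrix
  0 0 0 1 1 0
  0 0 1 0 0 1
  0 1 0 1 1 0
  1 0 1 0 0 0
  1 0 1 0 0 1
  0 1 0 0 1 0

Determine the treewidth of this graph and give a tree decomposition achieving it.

Each bag holds 3 vertices, so the decomposition has width 2, which upper-bounds the treewidth. The edges 1–4–3–5–1 form a cycle, so G is not a tree and its treewidth is at least 2. Therefore the treewidth is 2.

Treewidth 2.
One optimal decomposition is:
Bags: B1 = {1, 4, 5}  B2 = {3, 4, 5}  B3 = {3, 5, 6}  B4 = {2, 3, 6}
Tree: B1–B2, B2–B3, B3–B4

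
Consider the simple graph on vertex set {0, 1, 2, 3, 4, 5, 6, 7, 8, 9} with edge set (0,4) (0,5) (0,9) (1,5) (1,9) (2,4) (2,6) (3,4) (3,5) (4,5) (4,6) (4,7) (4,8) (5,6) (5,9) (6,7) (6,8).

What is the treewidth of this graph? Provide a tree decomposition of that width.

Every bag has size at most 3, so the width is 3 − 1 = 2 and tw(G) ≤ 2. Conversely, {1, 5, 9} is a clique of size 3, and the vertices of any clique must share a bag in every tree decomposition; so some bag has ≥ 3 vertices and tw(G) ≥ 2. Hence tw(G) = 2 exactly.

Treewidth 2.
Bags: B1 = {4, 5, 6}  B2 = {4, 6, 7}  B3 = {0, 4, 5}  B4 = {4, 6, 8}  B5 = {0, 5, 9}  B6 = {3, 4, 5}  B7 = {2, 4, 6}  B8 = {1, 5, 9}
Tree: B1–B2, B1–B3, B1–B4, B3–B5, B3–B6, B1–B7, B5–B8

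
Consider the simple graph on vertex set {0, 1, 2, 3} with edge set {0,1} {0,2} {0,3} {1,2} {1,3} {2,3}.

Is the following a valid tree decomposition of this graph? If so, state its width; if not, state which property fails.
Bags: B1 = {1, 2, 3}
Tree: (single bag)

A tree decomposition must satisfy three properties: every vertex lies in some bag; for every edge, both endpoints lie together in some bag; and for every vertex, the bags containing it form a connected subtree. Here vertex 0 appears in no bag, so the decomposition is invalid.

No — vertex 0 appears in no bag.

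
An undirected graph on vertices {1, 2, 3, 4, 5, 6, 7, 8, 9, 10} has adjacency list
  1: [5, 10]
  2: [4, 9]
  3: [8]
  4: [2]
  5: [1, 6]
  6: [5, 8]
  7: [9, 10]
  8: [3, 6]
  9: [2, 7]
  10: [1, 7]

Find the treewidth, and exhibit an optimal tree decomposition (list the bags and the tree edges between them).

Each bag holds 2 vertices, so the decomposition has width 1, which upper-bounds the treewidth. Since G has at least one edge (e.g. 3–8), it is not an edgeless graph, so tw(G) ≥ 1. The upper and lower bounds meet at 1, so that is the treewidth.

Treewidth 1.
Bags: B1 = {3, 8}  B2 = {6, 8}  B3 = {5, 6}  B4 = {1, 5}  B5 = {1, 10}  B6 = {7, 10}  B7 = {7, 9}  B8 = {2, 9}  B9 = {2, 4}
Tree: B1–B2, B2–B3, B3–B4, B4–B5, B5–B6, B6–B7, B7–B8, B8–B9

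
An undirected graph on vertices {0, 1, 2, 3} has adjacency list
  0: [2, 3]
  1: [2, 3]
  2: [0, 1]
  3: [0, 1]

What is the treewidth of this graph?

A width-2 tree decomposition is:
Bags: B1 = {0, 1, 3}  B2 = {0, 1, 2}
Tree: B1–B2
The largest bag has 3 vertices, giving width 2; this decomposition certifies tw(G) ≤ 2. For the lower bound, G contains the cycle 1–3–0–2–1, so G is not a forest; only forests have treewidth ≤ 1, hence tw(G) ≥ 2. Combining the bounds, tw(G) = 2.

2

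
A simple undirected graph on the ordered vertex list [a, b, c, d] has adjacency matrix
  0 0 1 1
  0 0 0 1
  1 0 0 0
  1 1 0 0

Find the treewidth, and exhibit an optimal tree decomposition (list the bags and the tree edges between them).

The largest bag has 2 vertices, giving width 1; this decomposition certifies tw(G) ≤ 1. Any graph with an edge has treewidth ≥ 1, and G has the edge c–a. Combining the bounds, tw(G) = 1.

Treewidth 1.
Bags: B1 = {a, c}  B2 = {a, d}  B3 = {b, d}
Tree: B1–B2, B2–B3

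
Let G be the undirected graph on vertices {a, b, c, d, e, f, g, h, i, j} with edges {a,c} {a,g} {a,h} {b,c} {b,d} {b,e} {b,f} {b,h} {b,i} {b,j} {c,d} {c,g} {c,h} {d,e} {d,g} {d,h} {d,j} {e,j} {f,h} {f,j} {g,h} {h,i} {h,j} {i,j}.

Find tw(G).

3

A width-3 tree decomposition is:
Bags: B1 = {b, d, h, j}  B2 = {b, f, h, j}  B3 = {b, c, d, h}  B4 = {b, d, e, j}  B5 = {c, d, g, h}  B6 = {a, c, g, h}  B7 = {b, h, i, j}
Tree: B1–B2, B1–B3, B1–B4, B3–B5, B5–B6, B1–B7
Each bag holds 4 vertices, so the decomposition has width 3, which upper-bounds the treewidth. On the other hand G contains the 4-clique {b, d, e, j}. A clique must lie in a single bag of any decomposition, so no decomposition can have width below 3. Therefore the treewidth is 3.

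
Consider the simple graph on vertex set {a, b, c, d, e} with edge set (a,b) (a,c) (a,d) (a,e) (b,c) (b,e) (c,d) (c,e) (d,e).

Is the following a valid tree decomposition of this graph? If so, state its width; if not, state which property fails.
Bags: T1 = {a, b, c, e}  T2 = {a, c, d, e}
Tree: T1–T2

Checking the three conditions: (i) the bags cover all of {a, b, c, d, e}; (ii) for each edge, some bag contains both endpoints; (iii) the bags containing any fixed vertex form a subtree. All hold, so the decomposition is valid with width 4 − 1 = 3.

Yes; width 3.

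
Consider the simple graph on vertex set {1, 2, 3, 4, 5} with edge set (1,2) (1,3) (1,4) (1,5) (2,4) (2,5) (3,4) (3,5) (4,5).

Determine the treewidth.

3

A width-3 tree decomposition is:
Bags: B1 = {1, 3, 4, 5}  B2 = {1, 2, 4, 5}
Tree: B1–B2
Each bag holds 4 vertices, so the decomposition has width 3, which upper-bounds the treewidth. On the other hand G contains the 4-clique {1, 2, 4, 5}. A clique must lie in a single bag of any decomposition, so no decomposition can have width below 3. Hence tw(G) = 3 exactly.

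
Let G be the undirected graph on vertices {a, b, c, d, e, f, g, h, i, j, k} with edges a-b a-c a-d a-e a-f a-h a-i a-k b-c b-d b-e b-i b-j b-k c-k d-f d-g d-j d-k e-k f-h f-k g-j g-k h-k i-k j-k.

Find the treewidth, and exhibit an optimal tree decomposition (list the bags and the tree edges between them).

The largest bag has 4 vertices, giving width 3; this decomposition certifies tw(G) ≤ 3. On the other hand G contains the 4-clique {d, g, j, k}. A clique must lie in a single bag of any decomposition, so no decomposition can have width below 3. Combining the bounds, tw(G) = 3.

Treewidth 3.
One optimal decomposition is:
Bags: B1 = {a, b, d, k}  B2 = {b, d, j, k}  B3 = {a, b, e, k}  B4 = {d, g, j, k}  B5 = {a, d, f, k}  B6 = {a, b, c, k}  B7 = {a, b, i, k}  B8 = {a, f, h, k}
Tree: B1–B2, B1–B3, B2–B4, B1–B5, B1–B6, B3–B7, B5–B8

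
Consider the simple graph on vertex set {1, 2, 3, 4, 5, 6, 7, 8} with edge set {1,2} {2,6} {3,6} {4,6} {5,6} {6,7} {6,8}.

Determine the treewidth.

1

A width-1 tree decomposition is:
Bags: B1 = {5, 6}  B2 = {2, 6}  B3 = {6, 7}  B4 = {6, 8}  B5 = {4, 6}  B6 = {1, 2}  B7 = {3, 6}
Tree: B1–B2, B2–B3, B3–B4, B1–B5, B2–B6, B5–B7
The largest bag has 2 vertices, giving width 1; this decomposition certifies tw(G) ≤ 1. Since G has at least one edge (e.g. 5–6), it is not an edgeless graph, so tw(G) ≥ 1. Hence tw(G) = 1 exactly.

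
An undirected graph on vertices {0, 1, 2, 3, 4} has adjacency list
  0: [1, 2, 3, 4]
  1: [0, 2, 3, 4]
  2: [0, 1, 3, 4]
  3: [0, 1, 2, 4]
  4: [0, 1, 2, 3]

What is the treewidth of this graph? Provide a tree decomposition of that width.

A single bag containing all 5 vertices is trivially a valid decomposition of width 4. For the lower bound, the 5 vertices {0, 1, 2, 3, 4} are pairwise adjacent, and any tree decomposition puts a clique entirely inside one bag — forcing width ≥ 4. Combining the bounds, tw(G) = 4.

Treewidth 4.
One optimal decomposition is:
Bags: B1 = {0, 1, 2, 3, 4}
Tree: (single bag)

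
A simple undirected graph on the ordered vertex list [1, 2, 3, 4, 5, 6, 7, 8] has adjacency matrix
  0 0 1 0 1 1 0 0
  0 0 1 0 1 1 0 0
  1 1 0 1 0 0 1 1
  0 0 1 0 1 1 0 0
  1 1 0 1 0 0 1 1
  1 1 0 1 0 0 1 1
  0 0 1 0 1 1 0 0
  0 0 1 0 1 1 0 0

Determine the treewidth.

3

A width-3 tree decomposition is:
Bags: B1 = {3, 4, 5, 6}  B2 = {3, 5, 6, 7}  B3 = {2, 3, 5, 6}  B4 = {1, 3, 5, 6}  B5 = {3, 5, 6, 8}
Tree: B1–B2, B2–B3, B3–B4, B4–B5
Every bag has size at most 4, so the width is 4 − 1 = 3 and tw(G) ≤ 3. For the lower bound: the 4 vertex sets {4,5}, {6,7}, {3}, {2} are disjoint, each induces a connected subgraph, and every pair is joined by at least one edge of G. Contracting each set to a single vertex therefore yields K_{4} as a minor, and since treewidth is minor-monotone, tw(G) ≥ tw(K_{4}) = 3. Hence tw(G) = 3 exactly.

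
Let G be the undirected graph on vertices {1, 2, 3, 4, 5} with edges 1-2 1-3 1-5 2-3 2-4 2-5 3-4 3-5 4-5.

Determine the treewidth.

3

A width-3 tree decomposition is:
Bags: B1 = {1, 2, 3, 5}  B2 = {2, 3, 4, 5}
Tree: B1–B2
The largest bag has 4 vertices, giving width 3; this decomposition certifies tw(G) ≤ 3. On the other hand G contains the 4-clique {1, 2, 3, 5}. A clique must lie in a single bag of any decomposition, so no decomposition can have width below 3. The upper and lower bounds meet at 3, so that is the treewidth.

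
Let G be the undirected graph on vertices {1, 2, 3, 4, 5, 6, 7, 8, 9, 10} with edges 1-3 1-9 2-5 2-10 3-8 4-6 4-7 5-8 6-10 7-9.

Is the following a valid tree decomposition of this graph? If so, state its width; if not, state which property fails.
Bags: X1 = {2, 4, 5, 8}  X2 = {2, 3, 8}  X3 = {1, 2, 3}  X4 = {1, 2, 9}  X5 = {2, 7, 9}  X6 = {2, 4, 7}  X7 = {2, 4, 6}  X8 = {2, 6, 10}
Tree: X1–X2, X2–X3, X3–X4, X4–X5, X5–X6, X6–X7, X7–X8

No — bags containing vertex 4 are not connected in the tree.

A tree decomposition must satisfy three properties: every vertex lies in some bag; for every edge, both endpoints lie together in some bag; and for every vertex, the bags containing it form a connected subtree. Here bags containing vertex 4 are not connected in the tree, so the decomposition is invalid.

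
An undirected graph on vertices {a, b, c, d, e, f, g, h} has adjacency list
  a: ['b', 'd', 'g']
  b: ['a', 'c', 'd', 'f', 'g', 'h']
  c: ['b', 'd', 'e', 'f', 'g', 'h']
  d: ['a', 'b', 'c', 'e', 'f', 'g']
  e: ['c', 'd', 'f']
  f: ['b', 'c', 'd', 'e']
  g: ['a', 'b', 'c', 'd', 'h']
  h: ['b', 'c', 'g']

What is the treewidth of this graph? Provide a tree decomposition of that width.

Treewidth 3.
One such decomposition:
Bags: B1 = {c, d, e, f}  B2 = {b, c, d, f}  B3 = {b, c, d, g}  B4 = {b, c, g, h}  B5 = {a, b, d, g}
Tree: B1–B2, B2–B3, B3–B4, B3–B5

The largest bag has 4 vertices, giving width 3; this decomposition certifies tw(G) ≤ 3. On the other hand G contains the 4-clique {c, d, e, f}. A clique must lie in a single bag of any decomposition, so no decomposition can have width below 3. Combining the bounds, tw(G) = 3.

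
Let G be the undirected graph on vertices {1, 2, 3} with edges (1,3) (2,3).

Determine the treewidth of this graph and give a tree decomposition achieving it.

Treewidth 1.
Bags: B1 = {1, 3}  B2 = {2, 3}
Tree: B1–B2

The largest bag has 2 vertices, giving width 1; this decomposition certifies tw(G) ≤ 1. G has an edge, so its treewidth is at least 1. Therefore the treewidth is 1.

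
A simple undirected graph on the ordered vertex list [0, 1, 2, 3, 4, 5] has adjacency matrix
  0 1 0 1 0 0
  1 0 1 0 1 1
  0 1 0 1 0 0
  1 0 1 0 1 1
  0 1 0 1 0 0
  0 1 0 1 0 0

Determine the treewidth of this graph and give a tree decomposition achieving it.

Treewidth 2.
One such decomposition:
Bags: B1 = {1, 3, 5}  B2 = {0, 1, 3}  B3 = {1, 3, 4}  B4 = {1, 2, 3}
Tree: B1–B2, B2–B3, B3–B4

Each bag holds 3 vertices, so the decomposition has width 2, which upper-bounds the treewidth. Since 5–1–0–3–5 is a cycle in G, G is not acyclic. Forests are exactly the graphs of treewidth ≤ 1, so tw(G) ≥ 2. The upper and lower bounds meet at 2, so that is the treewidth.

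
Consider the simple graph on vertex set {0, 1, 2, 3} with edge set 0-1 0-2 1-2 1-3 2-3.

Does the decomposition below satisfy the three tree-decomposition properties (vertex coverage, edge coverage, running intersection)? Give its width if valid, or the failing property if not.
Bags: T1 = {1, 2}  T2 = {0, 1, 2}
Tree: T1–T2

A tree decomposition must satisfy three properties: every vertex lies in some bag; for every edge, both endpoints lie together in some bag; and for every vertex, the bags containing it form a connected subtree. Here vertex 3 appears in no bag, so the decomposition is invalid.

No — vertex 3 appears in no bag.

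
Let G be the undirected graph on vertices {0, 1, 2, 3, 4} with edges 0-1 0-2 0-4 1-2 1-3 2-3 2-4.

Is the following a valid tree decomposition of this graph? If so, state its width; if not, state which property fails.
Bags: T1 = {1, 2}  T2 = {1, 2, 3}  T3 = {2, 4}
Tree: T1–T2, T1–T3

A tree decomposition must satisfy three properties: every vertex lies in some bag; for every edge, both endpoints lie together in some bag; and for every vertex, the bags containing it form a connected subtree. Here vertex 0 appears in no bag, so the decomposition is invalid.

No — vertex 0 appears in no bag.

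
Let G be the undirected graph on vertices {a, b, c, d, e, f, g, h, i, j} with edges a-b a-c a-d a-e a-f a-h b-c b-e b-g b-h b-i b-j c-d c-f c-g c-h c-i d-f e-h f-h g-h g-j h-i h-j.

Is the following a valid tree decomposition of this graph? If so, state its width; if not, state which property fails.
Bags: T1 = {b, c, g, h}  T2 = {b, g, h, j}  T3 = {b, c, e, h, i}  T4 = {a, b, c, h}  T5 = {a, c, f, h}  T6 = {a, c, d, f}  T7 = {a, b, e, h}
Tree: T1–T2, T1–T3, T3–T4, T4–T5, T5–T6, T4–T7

No — bags containing vertex e are not connected in the tree.

A tree decomposition must satisfy three properties: every vertex lies in some bag; for every edge, both endpoints lie together in some bag; and for every vertex, the bags containing it form a connected subtree. Here bags containing vertex e are not connected in the tree, so the decomposition is invalid.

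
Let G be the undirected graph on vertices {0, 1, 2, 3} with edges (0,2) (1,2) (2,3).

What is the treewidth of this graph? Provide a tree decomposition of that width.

Treewidth 1.
Bags: B1 = {2, 3}  B2 = {0, 2}  B3 = {1, 2}
Tree: B1–B2, B1–B3

The largest bag has 2 vertices, giving width 1; this decomposition certifies tw(G) ≤ 1. Since G has at least one edge (e.g. 2–3), it is not an edgeless graph, so tw(G) ≥ 1. Hence tw(G) = 1 exactly.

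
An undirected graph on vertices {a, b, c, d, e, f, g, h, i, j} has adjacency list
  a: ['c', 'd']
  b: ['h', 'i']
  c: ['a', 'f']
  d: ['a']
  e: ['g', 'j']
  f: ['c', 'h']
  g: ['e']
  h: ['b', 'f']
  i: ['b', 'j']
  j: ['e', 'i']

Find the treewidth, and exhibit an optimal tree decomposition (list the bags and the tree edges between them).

Treewidth 1.
One optimal decomposition is:
Bags: B1 = {a, d}  B2 = {a, c}  B3 = {c, f}  B4 = {f, h}  B5 = {b, h}  B6 = {b, i}  B7 = {i, j}  B8 = {e, j}  B9 = {e, g}
Tree: B1–B2, B2–B3, B3–B4, B4–B5, B5–B6, B6–B7, B7–B8, B8–B9

The largest bag has 2 vertices, giving width 1; this decomposition certifies tw(G) ≤ 1. Any graph with an edge has treewidth ≥ 1, and G has the edge d–a. Therefore the treewidth is 1.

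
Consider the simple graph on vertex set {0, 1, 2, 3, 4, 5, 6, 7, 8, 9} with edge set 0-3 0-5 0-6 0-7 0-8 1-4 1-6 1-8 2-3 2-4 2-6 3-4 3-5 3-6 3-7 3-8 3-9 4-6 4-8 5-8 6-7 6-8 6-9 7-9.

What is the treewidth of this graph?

3

A width-3 tree decomposition is:
Bags: B1 = {3, 4, 6, 8}  B2 = {1, 4, 6, 8}  B3 = {0, 3, 6, 8}  B4 = {2, 3, 4, 6}  B5 = {0, 3, 6, 7}  B6 = {3, 6, 7, 9}  B7 = {0, 3, 5, 8}
Tree: B1–B2, B1–B3, B1–B4, B3–B5, B5–B6, B3–B7
The largest bag has 4 vertices, giving width 3; this decomposition certifies tw(G) ≤ 3. On the other hand G contains the 4-clique {1, 4, 6, 8}. A clique must lie in a single bag of any decomposition, so no decomposition can have width below 3. Therefore the treewidth is 3.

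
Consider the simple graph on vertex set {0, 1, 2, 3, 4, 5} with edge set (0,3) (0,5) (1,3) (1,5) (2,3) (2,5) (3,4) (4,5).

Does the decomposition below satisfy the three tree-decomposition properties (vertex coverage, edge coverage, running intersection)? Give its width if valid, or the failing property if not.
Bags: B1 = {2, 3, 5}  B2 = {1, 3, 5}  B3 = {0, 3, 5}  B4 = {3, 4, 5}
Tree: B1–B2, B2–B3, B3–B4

Every vertex of G appears in some bag (union = {0, 1, 2, 3, 4, 5}); every edge is covered by a bag; and for each vertex v the set of bags containing v is connected in the bag tree. The decomposition is therefore valid. The largest bag has 3 vertices, so the width is 2.

Yes; width 2.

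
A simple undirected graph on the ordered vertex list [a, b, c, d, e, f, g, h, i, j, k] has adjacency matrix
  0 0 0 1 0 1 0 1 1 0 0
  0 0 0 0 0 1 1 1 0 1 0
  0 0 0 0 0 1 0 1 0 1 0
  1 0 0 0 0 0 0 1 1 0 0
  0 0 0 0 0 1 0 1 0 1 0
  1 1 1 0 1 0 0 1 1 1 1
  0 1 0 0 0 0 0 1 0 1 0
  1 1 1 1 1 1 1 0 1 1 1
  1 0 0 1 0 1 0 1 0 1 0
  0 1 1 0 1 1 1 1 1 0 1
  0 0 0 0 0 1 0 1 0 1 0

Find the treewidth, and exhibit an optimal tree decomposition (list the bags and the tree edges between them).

Each bag holds 4 vertices, so the decomposition has width 3, which upper-bounds the treewidth. On the other hand G contains the 4-clique {a, d, h, i}. A clique must lie in a single bag of any decomposition, so no decomposition can have width below 3. Therefore the treewidth is 3.

Treewidth 3.
One such decomposition:
Bags: B1 = {f, h, i, j}  B2 = {a, f, h, i}  B3 = {f, h, j, k}  B4 = {e, f, h, j}  B5 = {b, f, h, j}  B6 = {a, d, h, i}  B7 = {c, f, h, j}  B8 = {b, g, h, j}
Tree: B1–B2, B1–B3, B1–B4, B1–B5, B2–B6, B4–B7, B5–B8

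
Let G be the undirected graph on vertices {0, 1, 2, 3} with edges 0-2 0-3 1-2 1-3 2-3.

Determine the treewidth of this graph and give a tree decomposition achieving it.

Every bag has size at most 3, so the width is 3 − 1 = 2 and tw(G) ≤ 2. Conversely, {0, 2, 3} is a clique of size 3, and the vertices of any clique must share a bag in every tree decomposition; so some bag has ≥ 3 vertices and tw(G) ≥ 2. Hence tw(G) = 2 exactly.

Treewidth 2.
One optimal decomposition is:
Bags: B1 = {1, 2, 3}  B2 = {0, 2, 3}
Tree: B1–B2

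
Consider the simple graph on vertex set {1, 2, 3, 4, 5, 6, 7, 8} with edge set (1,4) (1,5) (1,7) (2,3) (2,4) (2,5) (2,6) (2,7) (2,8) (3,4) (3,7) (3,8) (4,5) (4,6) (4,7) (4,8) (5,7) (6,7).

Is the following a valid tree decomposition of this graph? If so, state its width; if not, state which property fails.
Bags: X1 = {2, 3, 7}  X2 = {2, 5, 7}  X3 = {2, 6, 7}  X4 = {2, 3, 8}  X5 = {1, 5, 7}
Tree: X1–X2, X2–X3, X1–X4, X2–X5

A tree decomposition must satisfy three properties: every vertex lies in some bag; for every edge, both endpoints lie together in some bag; and for every vertex, the bags containing it form a connected subtree. Here vertex 4 appears in no bag, so the decomposition is invalid.

No — vertex 4 appears in no bag.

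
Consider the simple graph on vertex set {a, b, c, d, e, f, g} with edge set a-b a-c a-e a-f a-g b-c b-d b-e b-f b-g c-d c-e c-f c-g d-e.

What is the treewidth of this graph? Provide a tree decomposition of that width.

The largest bag has 4 vertices, giving width 3; this decomposition certifies tw(G) ≤ 3. On the other hand G contains the 4-clique {b, c, d, e}. A clique must lie in a single bag of any decomposition, so no decomposition can have width below 3. Therefore the treewidth is 3.

Treewidth 3.
One such decomposition:
Bags: B1 = {a, b, c, e}  B2 = {a, b, c, f}  B3 = {a, b, c, g}  B4 = {b, c, d, e}
Tree: B1–B2, B2–B3, B1–B4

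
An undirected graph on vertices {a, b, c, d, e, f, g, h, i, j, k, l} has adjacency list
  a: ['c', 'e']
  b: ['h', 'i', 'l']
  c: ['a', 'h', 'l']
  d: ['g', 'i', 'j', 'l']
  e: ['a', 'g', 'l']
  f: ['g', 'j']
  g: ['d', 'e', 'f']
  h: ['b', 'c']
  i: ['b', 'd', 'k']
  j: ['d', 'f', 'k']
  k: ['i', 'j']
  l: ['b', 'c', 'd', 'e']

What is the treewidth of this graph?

A width-3 tree decomposition is:
Bags: B1 = {a, b, c, h}  B2 = {a, b, c, l}  B3 = {a, b, e, l}  B4 = {b, e, i, l}  B5 = {d, e, i, l}  B6 = {d, e, g, i}  B7 = {d, g, i, k}  B8 = {d, g, j, k}  B9 = {f, g, j, k}
Tree: B1–B2, B2–B3, B3–B4, B4–B5, B5–B6, B6–B7, B7–B8, B8–B9
The largest bag has 4 vertices, giving width 3; this decomposition certifies tw(G) ≤ 3. For the lower bound: the 4 vertex sets {a,c,h}, {b}, {l}, {d,e,g,i} are disjoint, each induces a connected subgraph, and every pair is joined by at least one edge of G. Contracting each set to a single vertex therefore yields K_{4} as a minor, and since treewidth is minor-monotone, tw(G) ≥ tw(K_{4}) = 3. Hence tw(G) = 3 exactly.

3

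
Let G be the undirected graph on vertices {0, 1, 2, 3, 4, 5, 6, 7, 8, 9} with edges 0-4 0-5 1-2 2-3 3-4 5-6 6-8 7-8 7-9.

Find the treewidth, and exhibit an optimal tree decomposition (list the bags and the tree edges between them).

Every bag has size at most 2, so the width is 2 − 1 = 1 and tw(G) ≤ 1. G has an edge, so its treewidth is at least 1. Combining the bounds, tw(G) = 1.

Treewidth 1.
Bags: B1 = {1, 2}  B2 = {2, 3}  B3 = {3, 4}  B4 = {0, 4}  B5 = {0, 5}  B6 = {5, 6}  B7 = {6, 8}  B8 = {7, 8}  B9 = {7, 9}
Tree: B1–B2, B2–B3, B3–B4, B4–B5, B5–B6, B6–B7, B7–B8, B8–B9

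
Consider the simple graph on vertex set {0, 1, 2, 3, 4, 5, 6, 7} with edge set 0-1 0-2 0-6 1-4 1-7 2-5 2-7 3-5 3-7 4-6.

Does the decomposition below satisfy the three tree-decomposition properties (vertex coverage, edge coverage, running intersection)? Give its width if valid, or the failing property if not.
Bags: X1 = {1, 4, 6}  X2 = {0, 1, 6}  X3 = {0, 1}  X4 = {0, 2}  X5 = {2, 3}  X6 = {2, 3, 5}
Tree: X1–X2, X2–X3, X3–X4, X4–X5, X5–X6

A tree decomposition must satisfy three properties: every vertex lies in some bag; for every edge, both endpoints lie together in some bag; and for every vertex, the bags containing it form a connected subtree. Here vertex 7 appears in no bag, so the decomposition is invalid.

No — vertex 7 appears in no bag.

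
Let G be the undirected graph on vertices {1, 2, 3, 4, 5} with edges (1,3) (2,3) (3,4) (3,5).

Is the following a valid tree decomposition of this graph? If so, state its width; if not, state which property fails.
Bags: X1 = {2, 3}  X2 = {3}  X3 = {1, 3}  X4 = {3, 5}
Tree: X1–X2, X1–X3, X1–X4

A tree decomposition must satisfy three properties: every vertex lies in some bag; for every edge, both endpoints lie together in some bag; and for every vertex, the bags containing it form a connected subtree. Here vertex 4 appears in no bag, so the decomposition is invalid.

No — vertex 4 appears in no bag.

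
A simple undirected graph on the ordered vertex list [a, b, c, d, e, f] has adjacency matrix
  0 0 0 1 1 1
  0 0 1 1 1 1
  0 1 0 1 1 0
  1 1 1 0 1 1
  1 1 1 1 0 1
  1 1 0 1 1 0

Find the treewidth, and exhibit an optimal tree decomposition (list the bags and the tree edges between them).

The largest bag has 4 vertices, giving width 3; this decomposition certifies tw(G) ≤ 3. For the lower bound, the 4 vertices {b, c, d, e} are pairwise adjacent, and any tree decomposition puts a clique entirely inside one bag — forcing width ≥ 3. Therefore the treewidth is 3.

Treewidth 3.
Bags: B1 = {a, d, e, f}  B2 = {b, d, e, f}  B3 = {b, c, d, e}
Tree: B1–B2, B2–B3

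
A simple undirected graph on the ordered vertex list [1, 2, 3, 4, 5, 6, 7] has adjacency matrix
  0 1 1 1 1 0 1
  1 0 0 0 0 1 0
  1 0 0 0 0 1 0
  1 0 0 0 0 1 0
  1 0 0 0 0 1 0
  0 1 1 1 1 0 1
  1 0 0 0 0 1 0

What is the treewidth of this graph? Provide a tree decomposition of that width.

Treewidth 2.
Bags: B1 = {1, 6, 7}  B2 = {1, 4, 6}  B3 = {1, 3, 6}  B4 = {1, 2, 6}  B5 = {1, 5, 6}
Tree: B1–B2, B2–B3, B3–B4, B4–B5

Each bag holds 3 vertices, so the decomposition has width 2, which upper-bounds the treewidth. Since 6–7–1–4–6 is a cycle in G, G is not acyclic. Forests are exactly the graphs of treewidth ≤ 1, so tw(G) ≥ 2. Hence tw(G) = 2 exactly.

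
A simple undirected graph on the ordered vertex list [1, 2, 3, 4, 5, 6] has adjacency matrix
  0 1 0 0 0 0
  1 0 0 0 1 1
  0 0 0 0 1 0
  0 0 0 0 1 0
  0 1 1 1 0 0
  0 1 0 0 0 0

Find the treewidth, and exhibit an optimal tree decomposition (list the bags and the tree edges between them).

Each bag holds 2 vertices, so the decomposition has width 1, which upper-bounds the treewidth. Any graph with an edge has treewidth ≥ 1, and G has the edge 2–5. The upper and lower bounds meet at 1, so that is the treewidth.

Treewidth 1.
Bags: B1 = {2, 5}  B2 = {2, 6}  B3 = {1, 2}  B4 = {3, 5}  B5 = {4, 5}
Tree: B1–B2, B2–B3, B1–B4, B4–B5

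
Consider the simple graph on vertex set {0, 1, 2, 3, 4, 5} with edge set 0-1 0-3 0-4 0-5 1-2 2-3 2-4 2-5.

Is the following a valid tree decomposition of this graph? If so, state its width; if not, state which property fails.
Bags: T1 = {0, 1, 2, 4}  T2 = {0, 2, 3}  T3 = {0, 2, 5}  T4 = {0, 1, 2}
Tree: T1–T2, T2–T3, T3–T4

A tree decomposition must satisfy three properties: every vertex lies in some bag; for every edge, both endpoints lie together in some bag; and for every vertex, the bags containing it form a connected subtree. Here bags containing vertex 1 are not connected in the tree, so the decomposition is invalid.

No — bags containing vertex 1 are not connected in the tree.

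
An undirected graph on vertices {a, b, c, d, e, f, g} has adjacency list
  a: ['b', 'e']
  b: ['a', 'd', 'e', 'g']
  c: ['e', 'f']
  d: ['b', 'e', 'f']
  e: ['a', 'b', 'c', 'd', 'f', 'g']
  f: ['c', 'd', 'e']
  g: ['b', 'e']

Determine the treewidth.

2

A width-2 tree decomposition is:
Bags: B1 = {b, d, e}  B2 = {d, e, f}  B3 = {b, e, g}  B4 = {a, b, e}  B5 = {c, e, f}
Tree: B1–B2, B1–B3, B3–B4, B2–B5
The largest bag has 3 vertices, giving width 2; this decomposition certifies tw(G) ≤ 2. On the other hand G contains the 3-clique {c, e, f}. A clique must lie in a single bag of any decomposition, so no decomposition can have width below 2. Therefore the treewidth is 2.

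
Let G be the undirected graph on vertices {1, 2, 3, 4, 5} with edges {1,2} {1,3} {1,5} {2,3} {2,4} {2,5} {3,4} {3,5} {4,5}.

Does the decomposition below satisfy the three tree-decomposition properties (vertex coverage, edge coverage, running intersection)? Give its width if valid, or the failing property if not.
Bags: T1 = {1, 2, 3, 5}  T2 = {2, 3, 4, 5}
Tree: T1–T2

Yes; width 3.

Every vertex of G appears in some bag (union = {1, 2, 3, 4, 5}); every edge is covered by a bag; and for each vertex v the set of bags containing v is connected in the bag tree. The decomposition is therefore valid. The largest bag has 4 vertices, so the width is 3.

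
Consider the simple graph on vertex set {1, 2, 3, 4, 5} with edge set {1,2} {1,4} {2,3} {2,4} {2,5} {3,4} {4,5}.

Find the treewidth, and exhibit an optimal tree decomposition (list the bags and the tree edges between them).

Treewidth 2.
One such decomposition:
Bags: B1 = {2, 4, 5}  B2 = {2, 3, 4}  B3 = {1, 2, 4}
Tree: B1–B2, B1–B3

Each bag holds 3 vertices, so the decomposition has width 2, which upper-bounds the treewidth. For the lower bound, the 3 vertices {1, 2, 4} are pairwise adjacent, and any tree decomposition puts a clique entirely inside one bag — forcing width ≥ 2. Therefore the treewidth is 2.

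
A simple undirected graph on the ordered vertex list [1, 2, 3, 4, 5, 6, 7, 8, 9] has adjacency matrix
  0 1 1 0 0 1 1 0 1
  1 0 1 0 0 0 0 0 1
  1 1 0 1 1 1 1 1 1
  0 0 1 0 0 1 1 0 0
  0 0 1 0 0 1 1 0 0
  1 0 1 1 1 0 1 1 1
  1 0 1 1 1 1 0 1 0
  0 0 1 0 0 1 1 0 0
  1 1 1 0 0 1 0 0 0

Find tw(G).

3

A width-3 tree decomposition is:
Bags: B1 = {1, 3, 6, 9}  B2 = {1, 3, 6, 7}  B3 = {3, 6, 7, 8}  B4 = {3, 4, 6, 7}  B5 = {3, 5, 6, 7}  B6 = {1, 2, 3, 9}
Tree: B1–B2, B2–B3, B2–B4, B3–B5, B1–B6
The largest bag has 4 vertices, giving width 3; this decomposition certifies tw(G) ≤ 3. For the lower bound, the 4 vertices {1, 2, 3, 9} are pairwise adjacent, and any tree decomposition puts a clique entirely inside one bag — forcing width ≥ 3. The upper and lower bounds meet at 3, so that is the treewidth.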